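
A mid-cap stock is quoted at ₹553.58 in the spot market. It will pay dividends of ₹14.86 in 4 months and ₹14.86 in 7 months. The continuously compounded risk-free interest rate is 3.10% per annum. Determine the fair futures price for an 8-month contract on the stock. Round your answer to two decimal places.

₹535.23

PV(dividends) I = 14.86·e^(−0.0310·4/12) + 14.86·e^(−0.0310·7/12)
I = 14.7072 + 14.5937 = 29.3009
F = (S − I)·e^(rT) = (553.58 − 29.3009) · e^(0.0310·8/12)
= 524.2791 · e^0.020667 = 524.2791 × 1.020882 = ₹535.23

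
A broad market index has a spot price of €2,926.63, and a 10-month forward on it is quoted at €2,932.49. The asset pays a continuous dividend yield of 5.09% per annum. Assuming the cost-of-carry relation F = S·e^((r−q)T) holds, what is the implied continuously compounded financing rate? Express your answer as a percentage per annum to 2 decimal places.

5.33%

From F = S·e^((r−q)T): (r − q) = ln(F/S)/T
ln(2932.49/2926.63) = ln(1.002002) = 0.002000
(r − q) = 0.002000 / (10/12) = 0.002400
r = ln(F/S)/T + q = 0.002400 + 0.0509 = 0.053300
r = 5.33%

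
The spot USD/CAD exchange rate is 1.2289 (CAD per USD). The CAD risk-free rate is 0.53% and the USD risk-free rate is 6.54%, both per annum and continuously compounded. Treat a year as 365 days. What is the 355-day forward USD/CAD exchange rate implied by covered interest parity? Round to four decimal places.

F = S·e^((r_CAD − r_USD)T) = 1.2289 · e^((0.0053 − 0.0654) × 355/365)
= 1.2289 · e^-0.058453 = 1.2289 × 0.943223
F = 1.1591 CAD per USD

1.1591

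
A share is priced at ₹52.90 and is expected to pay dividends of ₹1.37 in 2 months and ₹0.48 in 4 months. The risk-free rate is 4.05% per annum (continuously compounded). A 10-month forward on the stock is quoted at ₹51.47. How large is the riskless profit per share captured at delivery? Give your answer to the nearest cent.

PV(dividends) I = 1.37·e^(−0.0405·2/12) + 0.48·e^(−0.0405·4/12) = 1.8343
Fair forward F* = (S − I)·e^(rT) = (52.90 − 1.8343)·e^0.033750 = 51.0657 × 1.034326 = 52.8186
Market ₹51.47 < fair 52.8186: forward underpriced → reverse cash-and-carry (short the stock, invest proceeds at r, pay the dividends, go long the forward).
Profit at T = |F_mkt − F*| = |51.47 − 52.8186| = ₹1.35 per share

₹1.35 per share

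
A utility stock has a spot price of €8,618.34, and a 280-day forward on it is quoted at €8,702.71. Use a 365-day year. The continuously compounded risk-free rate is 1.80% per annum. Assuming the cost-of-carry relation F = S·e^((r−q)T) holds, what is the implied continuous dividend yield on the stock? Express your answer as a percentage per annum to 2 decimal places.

0.53%

From F = S·e^((r−q)T): (r − q) = ln(F/S)/T
ln(8702.71/8618.34) = ln(1.009790) = 0.009742
(r − q) = 0.009742 / (280/365) = 0.012699
q = r − ln(F/S)/T = 0.0180 − 0.012699 = 0.005301
q = 0.53%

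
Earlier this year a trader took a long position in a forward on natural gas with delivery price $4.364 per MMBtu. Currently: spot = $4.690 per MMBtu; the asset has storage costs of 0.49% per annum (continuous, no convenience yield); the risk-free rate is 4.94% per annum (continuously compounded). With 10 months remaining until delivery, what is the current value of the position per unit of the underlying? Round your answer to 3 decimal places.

Current fair forward for the remaining 10 months: F = S·e^((r + u)·T), (r + u) = 0.0494 + 0.0049 = 0.0543
F = 4.690 · e^(0.0543 × 10/12) = 4.690 × 1.046289 = 4.9071
Value of long forward = (F − K)·e^(−rT) = (4.9071 − 4.364) · e^(−0.0494·10/12)
= 0.5431 × 0.959669 = 0.521

$0.521 per MMBtu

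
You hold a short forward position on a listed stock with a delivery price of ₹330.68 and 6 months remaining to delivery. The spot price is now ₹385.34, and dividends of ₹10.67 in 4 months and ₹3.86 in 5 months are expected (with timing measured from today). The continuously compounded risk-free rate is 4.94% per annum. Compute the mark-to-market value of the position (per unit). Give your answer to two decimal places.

-₹48.45

PV(remaining dividends) I = 10.67·e^(−0.0494·4/12) + 3.86·e^(−0.0494·5/12) = 14.2771
Current forward F = (S − I)·e^(rT) = (385.34 − 14.2771)·e^(0.0494·6/12) = 371.0629 × 1.025008 = 380.3424
Value (long) = (F − K)·e^(−rT) = (380.3424 − 330.68) × 0.975603 = 48.4508
Short position value = −(long value) = -₹48.45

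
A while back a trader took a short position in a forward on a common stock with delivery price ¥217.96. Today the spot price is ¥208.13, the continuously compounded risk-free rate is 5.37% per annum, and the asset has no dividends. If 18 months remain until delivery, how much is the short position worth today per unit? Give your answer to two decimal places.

-¥7.04

Current fair forward for the remaining 18 months: F = S·e^(r·T), r = 0.0537
F = 208.13 · e^(0.0537 × 18/12) = 208.13 × 1.083883 = 225.5886
Value of long forward = (F − K)·e^(−rT) = (225.5886 − 217.96) · e^(−0.0537·18/12)
= 7.6286 × 0.922609 = 7.04
Short position value = −(long value) = -¥7.04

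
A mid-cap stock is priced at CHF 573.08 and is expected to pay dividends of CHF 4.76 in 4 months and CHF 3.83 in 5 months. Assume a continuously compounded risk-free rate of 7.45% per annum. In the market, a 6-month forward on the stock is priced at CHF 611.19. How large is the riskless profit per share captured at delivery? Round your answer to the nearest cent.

CHF 25.03 per share

PV(dividends) I = 4.76·e^(−0.0745·4/12) + 3.83·e^(−0.0745·5/12) = 8.3562
Fair forward F* = (S − I)·e^(rT) = (573.08 − 8.3562)·e^0.037250 = 564.7238 × 1.037952 = 586.1562
Market CHF 611.19 > fair 586.1562: forward overpriced → cash-and-carry (borrow at r, buy the stock and collect the dividends, short the forward).
Profit at T = |F_mkt − F*| = |611.19 − 586.1562| = CHF 25.03 per share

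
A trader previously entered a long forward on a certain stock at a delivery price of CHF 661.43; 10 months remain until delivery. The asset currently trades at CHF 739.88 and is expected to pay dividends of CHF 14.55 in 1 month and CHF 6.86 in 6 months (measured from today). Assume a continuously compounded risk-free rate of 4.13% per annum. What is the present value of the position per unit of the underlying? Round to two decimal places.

CHF 79.61

PV(remaining dividends) I = 14.55·e^(−0.0413·1/12) + 6.86·e^(−0.0413·6/12) = 21.2198
Current forward F = (S − I)·e^(rT) = (739.88 − 21.2198)·e^(0.0413·10/12) = 718.6602 × 1.035016 = 743.8248
Value (long) = (F − K)·e^(−rT) = (743.8248 − 661.43) × 0.966169 = 79.6073
Value = CHF 79.61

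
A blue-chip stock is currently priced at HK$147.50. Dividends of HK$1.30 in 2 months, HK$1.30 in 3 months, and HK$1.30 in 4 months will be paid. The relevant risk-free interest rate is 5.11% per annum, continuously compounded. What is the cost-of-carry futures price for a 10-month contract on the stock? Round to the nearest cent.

PV(dividends) I = 1.30·e^(−0.0511·2/12) + 1.30·e^(−0.0511·3/12) + 1.30·e^(−0.0511·4/12)
I = 1.2890 + 1.2835 + 1.2780 = 3.8505
F = (S − I)·e^(rT) = (147.50 − 3.8505) · e^(0.0511·10/12)
= 143.6495 · e^0.042583 = 143.6495 × 1.043503 = HK$149.90

HK$149.90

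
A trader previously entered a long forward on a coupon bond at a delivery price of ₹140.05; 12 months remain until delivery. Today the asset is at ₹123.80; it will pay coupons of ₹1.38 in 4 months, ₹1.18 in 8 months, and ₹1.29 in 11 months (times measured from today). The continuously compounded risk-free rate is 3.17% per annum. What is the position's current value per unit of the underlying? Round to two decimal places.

PV(remaining coupons) I = 1.38·e^(−0.0317·4/12) + 1.18·e^(−0.0317·8/12) + 1.29·e^(−0.0317·11/12) = 3.7739
Current forward F = (S − I)·e^(rT) = (123.80 − 3.7739)·e^(0.0317·12/12) = 120.0261 × 1.032208 = 123.8919
Value (long) = (F − K)·e^(−rT) = (123.8919 − 140.05) × 0.968797 = -15.6539
Value = -₹15.65

-₹15.65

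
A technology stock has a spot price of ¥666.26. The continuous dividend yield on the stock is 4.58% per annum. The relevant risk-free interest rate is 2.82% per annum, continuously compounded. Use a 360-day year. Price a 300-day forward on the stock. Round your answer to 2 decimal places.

F = S·e^((r − q)T) = 666.26 · e^((0.0282 − 0.0458) × 300/360)
= 666.26 · e^-0.014667 = 666.26 × 0.985440
F = ¥656.56

¥656.56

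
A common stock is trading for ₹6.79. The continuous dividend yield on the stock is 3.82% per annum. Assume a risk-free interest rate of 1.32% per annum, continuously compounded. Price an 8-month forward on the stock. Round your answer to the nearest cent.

₹6.68

F = S·e^((r − q)T) = 6.79 · e^((0.0132 − 0.0382) × 8/12)
= 6.79 · e^-0.016667 = 6.79 × 0.983471
F = ₹6.68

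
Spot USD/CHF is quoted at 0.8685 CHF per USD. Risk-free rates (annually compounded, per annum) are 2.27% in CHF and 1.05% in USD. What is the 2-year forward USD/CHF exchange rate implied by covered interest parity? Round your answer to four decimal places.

By covered interest parity, F = S · (1+r_CHF)^T / (1+r_USD)^T
= 0.8685 × 1.045915 / 1.021110 = 0.8685 × 1.024292
F = 0.8896 CHF per USD

0.8896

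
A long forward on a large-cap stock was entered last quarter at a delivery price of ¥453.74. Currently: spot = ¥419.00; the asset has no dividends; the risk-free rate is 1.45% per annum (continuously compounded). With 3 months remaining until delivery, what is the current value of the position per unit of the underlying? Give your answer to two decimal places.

Current fair forward for the remaining 3 months: F = S·e^(r·T), r = 0.0145
F = 419.00 · e^(0.0145 × 3/12) = 419.00 × 1.003632 = 420.5218
Value of long forward = (F − K)·e^(−rT) = (420.5218 − 453.74) · e^(−0.0145·3/12)
= -33.2182 × 0.996382 = -33.10

-¥33.10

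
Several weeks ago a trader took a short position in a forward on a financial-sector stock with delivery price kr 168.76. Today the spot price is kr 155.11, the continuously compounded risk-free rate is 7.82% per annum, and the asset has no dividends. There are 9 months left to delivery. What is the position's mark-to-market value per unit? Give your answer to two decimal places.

kr 4.04

Current fair forward for the remaining 9 months: F = S·e^(r·T), r = 0.0782
F = 155.11 · e^(0.0782 × 9/12) = 155.11 × 1.060404 = 164.4793
Value of long forward = (F − K)·e^(−rT) = (164.4793 − 168.76) · e^(−0.0782·9/12)
= -4.2807 × 0.943037 = -4.04
Short position value = −(long value) = kr 4.04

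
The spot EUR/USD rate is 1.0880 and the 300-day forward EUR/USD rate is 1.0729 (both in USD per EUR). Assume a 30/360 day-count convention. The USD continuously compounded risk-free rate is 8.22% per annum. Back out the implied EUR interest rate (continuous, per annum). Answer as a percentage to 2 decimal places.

F = S·e^((r_USD − r_EUR)T) ⇒ r_EUR = r_USD − ln(F/S)/T
ln(1.0729/1.0880) = -0.013976; /(300/360) = -0.016771
r_EUR = 0.0822 + 0.016771 = 0.098971
r_EUR = 9.90%

9.90%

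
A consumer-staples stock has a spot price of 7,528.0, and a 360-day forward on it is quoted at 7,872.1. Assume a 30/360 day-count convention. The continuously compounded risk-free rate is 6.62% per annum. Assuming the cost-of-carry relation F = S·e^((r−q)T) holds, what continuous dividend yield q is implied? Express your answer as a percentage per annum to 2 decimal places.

2.15%

From F = S·e^((r−q)T): (r − q) = ln(F/S)/T
ln(7872.1/7528.0) = ln(1.045709) = 0.044695
(r − q) = 0.044695 / (360/360) = 0.044695
q = r − ln(F/S)/T = 0.0662 − 0.044695 = 0.021505
q = 2.15%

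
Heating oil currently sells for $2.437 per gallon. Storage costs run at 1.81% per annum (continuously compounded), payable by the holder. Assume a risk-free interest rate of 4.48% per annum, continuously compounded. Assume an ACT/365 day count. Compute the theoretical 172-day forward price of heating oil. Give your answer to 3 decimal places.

Net carry = r + u − y = 0.0448 + 0.0181 − 0.0000 = 0.0629
F = S·e^((r+u−y)T) = 2.437 · e^(0.0629 × 172/365) = 2.437 · e^0.029641
= 2.437 × 1.030085 = $2.510 per gallon

$2.510 per gallon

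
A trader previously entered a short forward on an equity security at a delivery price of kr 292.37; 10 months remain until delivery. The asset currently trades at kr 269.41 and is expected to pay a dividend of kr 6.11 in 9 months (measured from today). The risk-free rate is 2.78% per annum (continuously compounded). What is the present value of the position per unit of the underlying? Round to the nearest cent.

PV(remaining dividends) I = 6.11·e^(−0.0278·9/12) = 5.9839
Current forward F = (S − I)·e^(rT) = (269.41 − 5.9839)·e^(0.0278·10/12) = 263.4261 × 1.023437 = 269.6000
Value (long) = (F − K)·e^(−rT) = (269.6000 − 292.37) × 0.977100 = -22.2486
Short position value = −(long value) = kr 22.25

kr 22.25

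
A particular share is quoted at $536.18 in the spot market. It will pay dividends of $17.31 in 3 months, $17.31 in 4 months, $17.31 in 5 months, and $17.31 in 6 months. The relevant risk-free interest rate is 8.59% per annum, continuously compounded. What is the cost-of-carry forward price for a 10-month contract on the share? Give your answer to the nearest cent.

PV(dividends) I = 17.31·e^(−0.0859·3/12) + 17.31·e^(−0.0859·4/12) + 17.31·e^(−0.0859·5/12) + 17.31·e^(−0.0859·6/12)
I = 16.9422 + 16.8214 + 16.7014 + 16.5823 = 67.0473
F = (S − I)·e^(rT) = (536.18 − 67.0473) · e^(0.0859·10/12)
= 469.1327 · e^0.071583 = 469.1327 × 1.074207 = $503.95

$503.95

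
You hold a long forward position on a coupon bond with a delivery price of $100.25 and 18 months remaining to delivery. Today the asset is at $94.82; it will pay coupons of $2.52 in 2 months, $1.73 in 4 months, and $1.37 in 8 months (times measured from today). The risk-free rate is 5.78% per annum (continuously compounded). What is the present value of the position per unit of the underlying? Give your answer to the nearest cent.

PV(remaining coupons) I = 2.52·e^(−0.0578·2/12) + 1.73·e^(−0.0578·4/12) + 1.37·e^(−0.0578·8/12) = 5.5110
Current forward F = (S − I)·e^(rT) = (94.82 − 5.5110)·e^(0.0578·18/12) = 89.3090 × 1.090569 = 97.3976
Value (long) = (F − K)·e^(−rT) = (97.3976 − 100.25) × 0.916952 = -2.6155
Value = -$2.62

-$2.62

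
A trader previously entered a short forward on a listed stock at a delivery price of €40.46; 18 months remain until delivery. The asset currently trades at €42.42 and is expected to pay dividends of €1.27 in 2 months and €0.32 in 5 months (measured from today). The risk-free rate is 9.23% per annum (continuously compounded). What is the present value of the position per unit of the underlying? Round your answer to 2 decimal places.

-€5.63

PV(remaining dividends) I = 1.27·e^(−0.0923·2/12) + 0.32·e^(−0.0923·5/12) = 1.5585
Current forward F = (S − I)·e^(rT) = (42.42 − 1.5585)·e^(0.0923·18/12) = 40.8615 × 1.148492 = 46.9291
Value (long) = (F − K)·e^(−rT) = (46.9291 − 40.46) × 0.870707 = 5.6327
Short position value = −(long value) = -€5.63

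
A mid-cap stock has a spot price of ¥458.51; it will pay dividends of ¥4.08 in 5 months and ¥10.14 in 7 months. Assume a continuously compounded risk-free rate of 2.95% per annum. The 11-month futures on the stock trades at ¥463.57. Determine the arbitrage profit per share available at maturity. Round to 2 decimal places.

¥6.87 per share

PV(dividends) I = 4.08·e^(−0.0295·5/12) + 10.14·e^(−0.0295·7/12) = 13.9972
Fair futures F* = (S − I)·e^(rT) = (458.51 − 13.9972)·e^0.027042 = 444.5128 × 1.027411 = 456.6973
Market ¥463.57 > fair 456.6973: forward overpriced → cash-and-carry (borrow at r, buy the stock and collect the dividends, short the forward).
Profit at T = |F_mkt − F*| = |463.57 − 456.6973| = ¥6.87 per share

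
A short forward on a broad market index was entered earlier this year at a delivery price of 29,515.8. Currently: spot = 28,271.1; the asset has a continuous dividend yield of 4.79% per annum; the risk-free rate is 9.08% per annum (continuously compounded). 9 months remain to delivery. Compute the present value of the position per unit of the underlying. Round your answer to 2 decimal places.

299.20

Current fair forward for the remaining 9 months: F = S·e^((r − q)·T), (r − q) = 0.0908 − 0.0479 = 0.0429
F = 28271.1 · e^(0.0429 × 9/12) = 28271.1 × 1.03269821 = 29195.5144
Value of long forward = (F − K)·e^(−rT) = (29195.5144 − 29515.8) · e^(−0.0908·9/12)
= -320.2856 × 0.93416705 = -299.20
Short position value = −(long value) = 299.20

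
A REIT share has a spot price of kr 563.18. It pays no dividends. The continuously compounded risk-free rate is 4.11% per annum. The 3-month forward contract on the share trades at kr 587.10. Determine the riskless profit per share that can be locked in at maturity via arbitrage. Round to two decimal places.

kr 18.10 per share

Fair forward: F* = S·e^(carry·T), with carry = r = 0.0411
F* = 563.18 · e^(0.0411 × 3/12) = 563.18 · e^0.010275 = 563.18 × 1.010328 = kr 568.9965
Market kr 587.10 > fair kr 568.9965: forward overpriced → cash-and-carry (buy spot, short the forward).
At maturity, profit = |F_mkt − F*| = |587.10 − 568.9965| = kr 18.10 per share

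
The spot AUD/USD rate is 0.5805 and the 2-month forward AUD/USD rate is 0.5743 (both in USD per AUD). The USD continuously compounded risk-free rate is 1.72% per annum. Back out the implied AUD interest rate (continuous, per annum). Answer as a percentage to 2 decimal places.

8.16%

F = S·e^((r_USD − r_AUD)T) ⇒ r_AUD = r_USD − ln(F/S)/T
ln(0.5743/0.5805) = -0.010738; /(2/12) = -0.064428
r_AUD = 0.0172 + 0.064428 = 0.081628
r_AUD = 8.16%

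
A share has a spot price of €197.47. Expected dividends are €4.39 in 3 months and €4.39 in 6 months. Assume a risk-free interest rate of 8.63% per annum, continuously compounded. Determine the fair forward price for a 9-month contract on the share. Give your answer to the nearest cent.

€201.60

PV(dividends) I = 4.39·e^(−0.0863·3/12) + 4.39·e^(−0.0863·6/12)
I = 4.2963 + 4.2046 = 8.5009
F = (S − I)·e^(rT) = (197.47 − 8.5009) · e^(0.0863·9/12)
= 188.9691 · e^0.064725 = 188.9691 × 1.066866 = €201.60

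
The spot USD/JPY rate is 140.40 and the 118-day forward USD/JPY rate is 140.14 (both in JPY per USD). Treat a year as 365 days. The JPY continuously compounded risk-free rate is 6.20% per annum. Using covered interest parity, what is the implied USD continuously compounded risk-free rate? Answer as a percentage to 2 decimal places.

F = S·e^((r_JPY − r_USD)T) ⇒ r_USD = r_JPY − ln(F/S)/T
ln(140.14/140.40) = -0.001854; /(118/365) = -0.005735
r_USD = 0.0620 + 0.005735 = 0.067735
r_USD = 6.77%

6.77%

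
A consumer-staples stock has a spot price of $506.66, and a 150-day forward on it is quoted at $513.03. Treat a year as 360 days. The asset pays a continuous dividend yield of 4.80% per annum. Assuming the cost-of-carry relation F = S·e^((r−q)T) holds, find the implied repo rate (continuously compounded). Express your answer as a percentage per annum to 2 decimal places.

From F = S·e^((r−q)T): (r − q) = ln(F/S)/T
ln(513.03/506.66) = ln(1.012573) = 0.012495
(r − q) = 0.012495 / (150/360) = 0.029988
r = ln(F/S)/T + q = 0.029988 + 0.0480 = 0.077988
r = 7.80%

7.80%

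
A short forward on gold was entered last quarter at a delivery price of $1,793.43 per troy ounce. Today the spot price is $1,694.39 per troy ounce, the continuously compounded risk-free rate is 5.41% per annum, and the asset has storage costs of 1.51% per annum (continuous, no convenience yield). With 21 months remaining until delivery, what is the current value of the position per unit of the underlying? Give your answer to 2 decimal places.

Current fair forward for the remaining 21 months: F = S·e^((r + u)·T), (r + u) = 0.0541 + 0.0151 = 0.0692
F = 1694.39 · e^(0.0692 × 21/12) = 1694.39 × 1.12873778 = 1912.5220
Value of long forward = (F − K)·e^(−rT) = (1912.5220 − 1793.43) · e^(−0.0541·21/12)
= 119.0920 × 0.90966853 = 108.33
Short position value = −(long value) = -$108.33

-$108.33 per troy ounce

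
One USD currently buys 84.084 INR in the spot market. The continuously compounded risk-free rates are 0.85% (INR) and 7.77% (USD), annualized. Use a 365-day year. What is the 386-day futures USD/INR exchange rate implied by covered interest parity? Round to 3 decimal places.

F = S·e^((r_INR − r_USD)T) = 84.084 · e^((0.0085 − 0.0777) × 386/365)
= 84.084 · e^-0.073181 = 84.084 × 0.929433
F = 78.150 INR per USD

78.150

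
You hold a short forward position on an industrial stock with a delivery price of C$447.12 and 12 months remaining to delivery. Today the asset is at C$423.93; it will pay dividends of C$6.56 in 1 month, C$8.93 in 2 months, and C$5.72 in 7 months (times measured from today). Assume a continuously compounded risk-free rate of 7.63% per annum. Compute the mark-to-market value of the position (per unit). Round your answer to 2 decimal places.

C$11.15

PV(remaining dividends) I = 6.56·e^(−0.0763·1/12) + 8.93·e^(−0.0763·2/12) + 5.72·e^(−0.0763·7/12) = 20.8066
Current forward F = (S − I)·e^(rT) = (423.93 − 20.8066)·e^(0.0763·12/12) = 403.1234 × 1.079286 = 435.0854
Value (long) = (F − K)·e^(−rT) = (435.0854 − 447.12) × 0.926538 = -11.1505
Short position value = −(long value) = C$11.15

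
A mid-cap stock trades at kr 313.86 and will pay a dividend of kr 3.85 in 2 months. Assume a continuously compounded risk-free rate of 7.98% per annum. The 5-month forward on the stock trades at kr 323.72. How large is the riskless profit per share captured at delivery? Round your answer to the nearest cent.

kr 3.18 per share

PV(dividends) I = 3.85·e^(−0.0798·2/12) = 3.7991
Fair forward F* = (S − I)·e^(rT) = (313.86 − 3.7991)·e^0.033250 = 310.0609 × 1.033809 = 320.5437
Market kr 323.72 > fair 320.5437: forward overpriced → cash-and-carry (borrow at r, buy the stock and collect the dividends, short the forward).
Profit at T = |F_mkt − F*| = |323.72 − 320.5437| = kr 3.18 per share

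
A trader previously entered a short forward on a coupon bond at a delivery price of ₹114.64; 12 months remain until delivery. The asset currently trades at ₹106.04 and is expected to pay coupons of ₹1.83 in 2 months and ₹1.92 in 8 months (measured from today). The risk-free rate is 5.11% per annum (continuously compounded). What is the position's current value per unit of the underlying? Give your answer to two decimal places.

PV(remaining coupons) I = 1.83·e^(−0.0511·2/12) + 1.92·e^(−0.0511·8/12) = 3.6702
Current forward F = (S − I)·e^(rT) = (106.04 − 3.6702)·e^(0.0511·12/12) = 102.3698 × 1.052428 = 107.7368
Value (long) = (F − K)·e^(−rT) = (107.7368 − 114.64) × 0.950184 = -6.5593
Short position value = −(long value) = ₹6.56

₹6.56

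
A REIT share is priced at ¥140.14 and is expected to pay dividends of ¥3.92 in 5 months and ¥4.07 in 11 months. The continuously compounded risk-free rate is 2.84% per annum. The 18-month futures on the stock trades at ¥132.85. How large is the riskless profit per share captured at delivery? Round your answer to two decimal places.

PV(dividends) I = 3.92·e^(−0.0284·5/12) + 4.07·e^(−0.0284·11/12) = 7.8393
Fair futures F* = (S − I)·e^(rT) = (140.14 − 7.8393)·e^0.042600 = 132.3007 × 1.043520 = 138.0584
Market ¥132.85 < fair 138.0584: forward underpriced → reverse cash-and-carry (short the stock, invest proceeds at r, pay the dividends, go long the forward).
Profit at T = |F_mkt − F*| = |132.85 − 138.0584| = ¥5.21 per share

¥5.21 per share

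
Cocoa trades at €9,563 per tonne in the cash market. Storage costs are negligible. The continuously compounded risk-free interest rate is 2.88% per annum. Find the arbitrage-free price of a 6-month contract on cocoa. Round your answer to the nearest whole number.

€9,702 per tonne

F = S·e^(rT) = 9563 · e^(0.0288 × 6/12) = 9563 · e^0.014400
= 9563 × 1.014504 = €9,702 per tonne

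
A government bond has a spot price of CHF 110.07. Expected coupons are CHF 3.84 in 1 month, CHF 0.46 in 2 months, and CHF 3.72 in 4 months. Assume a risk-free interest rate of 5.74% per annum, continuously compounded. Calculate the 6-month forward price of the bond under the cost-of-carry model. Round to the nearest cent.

PV(coupons) I = 3.84·e^(−0.0574·1/12) + 0.46·e^(−0.0574·2/12) + 3.72·e^(−0.0574·4/12)
I = 3.8217 + 0.4556 + 3.6495 = 7.9268
F = (S − I)·e^(rT) = (110.07 − 7.9268) · e^(0.0574·6/12)
= 102.1432 · e^0.028700 = 102.1432 × 1.029116 = CHF 105.12

CHF 105.12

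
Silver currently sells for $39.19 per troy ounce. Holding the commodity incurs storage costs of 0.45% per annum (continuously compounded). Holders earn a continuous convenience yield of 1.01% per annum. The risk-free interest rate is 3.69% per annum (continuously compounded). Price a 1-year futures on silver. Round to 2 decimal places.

Net carry = r + u − y = 0.0369 + 0.0045 − 0.0101 = 0.0313
F = S·e^((r+u−y)T) = 39.19 · e^(0.0313 × 12/12) = 39.19 · e^0.031300
= 39.19 × 1.031795 = $40.44 per troy ounce

$40.44 per troy ounce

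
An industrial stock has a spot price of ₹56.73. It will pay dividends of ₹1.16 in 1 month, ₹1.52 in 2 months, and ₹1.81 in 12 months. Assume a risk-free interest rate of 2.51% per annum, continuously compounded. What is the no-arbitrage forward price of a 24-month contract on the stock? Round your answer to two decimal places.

PV(dividends) I = 1.16·e^(−0.0251·1/12) + 1.52·e^(−0.0251·2/12) + 1.81·e^(−0.0251·12/12)
I = 1.1576 + 1.5137 + 1.7651 = 4.4364
F = (S − I)·e^(rT) = (56.73 − 4.4364) · e^(0.0251·24/12)
= 52.2936 · e^0.050200 = 52.2936 × 1.051481 = ₹54.99

₹54.99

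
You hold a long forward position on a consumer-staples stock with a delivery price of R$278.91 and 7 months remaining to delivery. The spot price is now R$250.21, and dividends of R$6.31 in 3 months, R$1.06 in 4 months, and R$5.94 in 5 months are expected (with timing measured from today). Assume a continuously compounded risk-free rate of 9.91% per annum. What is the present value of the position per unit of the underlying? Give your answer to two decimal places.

PV(remaining dividends) I = 6.31·e^(−0.0991·3/12) + 1.06·e^(−0.0991·4/12) + 5.94·e^(−0.0991·5/12) = 12.8809
Current forward F = (S − I)·e^(rT) = (250.21 − 12.8809)·e^(0.0991·7/12) = 237.3291 × 1.059512 = 251.4530
Value (long) = (F − K)·e^(−rT) = (251.4530 − 278.91) × 0.943831 = -25.9148
Value = -R$25.91

-R$25.91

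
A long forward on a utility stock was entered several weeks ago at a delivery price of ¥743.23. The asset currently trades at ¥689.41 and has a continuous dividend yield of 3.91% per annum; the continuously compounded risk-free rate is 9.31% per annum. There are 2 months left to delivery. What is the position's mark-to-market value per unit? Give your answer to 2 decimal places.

Current fair forward for the remaining 2 months: F = S·e^((r − q)·T), (r − q) = 0.0931 − 0.0391 = 0.0540
F = 689.41 · e^(0.0540 × 2/12) = 689.41 × 1.009041 = 695.6430
Value of long forward = (F − K)·e^(−rT) = (695.6430 − 743.23) · e^(−0.0931·2/12)
= -47.5870 × 0.984603 = -46.85

-¥46.85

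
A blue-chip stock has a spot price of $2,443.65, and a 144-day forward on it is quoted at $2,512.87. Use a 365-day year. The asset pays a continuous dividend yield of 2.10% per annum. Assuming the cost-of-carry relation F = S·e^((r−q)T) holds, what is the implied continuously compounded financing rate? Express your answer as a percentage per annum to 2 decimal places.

9.18%

From F = S·e^((r−q)T): (r − q) = ln(F/S)/T
ln(2512.87/2443.65) = ln(1.028326) = 0.027932
(r − q) = 0.027932 / (144/365) = 0.070800
r = ln(F/S)/T + q = 0.070800 + 0.0210 = 0.091800
r = 9.18%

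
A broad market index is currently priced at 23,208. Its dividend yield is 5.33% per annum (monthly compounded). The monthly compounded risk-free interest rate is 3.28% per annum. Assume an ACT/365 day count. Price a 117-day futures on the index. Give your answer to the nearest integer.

F = S · (1+r/12)^(12T) / (1+q/12)^(12T)
= 23208 × 1.010555 / 1.017194 = 23208 × 0.993473
F = 23,057

23,057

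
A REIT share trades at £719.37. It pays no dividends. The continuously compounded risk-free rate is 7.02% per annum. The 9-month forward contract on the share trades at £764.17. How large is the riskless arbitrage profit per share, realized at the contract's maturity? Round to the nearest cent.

Fair forward: F* = S·e^(carry·T), with carry = r = 0.0702
F* = 719.37 · e^(0.0702 × 9/12) = 719.37 · e^0.052650 = 719.37 × 1.054061 = £758.2599
Market £764.17 > fair £758.2599: forward overpriced → cash-and-carry (buy spot, short the forward).
At maturity, profit = |F_mkt − F*| = |764.17 − 758.2599| = £5.91 per share

£5.91 per share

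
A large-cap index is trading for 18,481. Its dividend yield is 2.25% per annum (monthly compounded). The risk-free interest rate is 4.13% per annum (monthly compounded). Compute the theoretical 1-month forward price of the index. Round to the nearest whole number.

18,510

F = S · (1+r/12)^(12T) / (1+q/12)^(12T)
= 18481 × 1.003442 / 1.001875 = 18481 × 1.001564
F = 18,510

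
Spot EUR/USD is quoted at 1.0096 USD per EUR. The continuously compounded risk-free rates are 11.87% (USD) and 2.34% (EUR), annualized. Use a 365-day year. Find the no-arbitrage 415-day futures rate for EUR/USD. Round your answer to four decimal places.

F = S·e^((r_USD − r_EUR)T) = 1.0096 · e^((0.1187 − 0.0234) × 415/365)
= 1.0096 · e^0.108355 = 1.0096 × 1.114443
F = 1.1251 USD per EUR

1.1251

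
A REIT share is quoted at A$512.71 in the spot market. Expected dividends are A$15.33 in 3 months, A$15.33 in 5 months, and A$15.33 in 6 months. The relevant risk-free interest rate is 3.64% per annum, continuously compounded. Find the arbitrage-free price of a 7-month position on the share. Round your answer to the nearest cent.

A$477.40

PV(dividends) I = 15.33·e^(−0.0364·3/12) + 15.33·e^(−0.0364·5/12) + 15.33·e^(−0.0364·6/12)
I = 15.1911 + 15.0992 + 15.0535 = 45.3438
F = (S − I)·e^(rT) = (512.71 − 45.3438) · e^(0.0364·7/12)
= 467.3662 · e^0.021233 = 467.3662 × 1.021460 = A$477.40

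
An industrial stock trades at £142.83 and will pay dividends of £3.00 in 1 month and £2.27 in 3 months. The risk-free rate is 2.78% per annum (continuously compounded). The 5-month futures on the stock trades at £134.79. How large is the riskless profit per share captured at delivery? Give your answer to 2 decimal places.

PV(dividends) I = 3.00·e^(−0.0278·1/12) + 2.27·e^(−0.0278·3/12) = 5.2473
Fair futures F* = (S − I)·e^(rT) = (142.83 − 5.2473)·e^0.011583 = 137.5827 × 1.011650 = 139.1855
Market £134.79 < fair 139.1855: forward underpriced → reverse cash-and-carry (short the stock, invest proceeds at r, pay the dividends, go long the forward).
Profit at T = |F_mkt − F*| = |134.79 − 139.1855| = £4.40 per share

£4.40 per share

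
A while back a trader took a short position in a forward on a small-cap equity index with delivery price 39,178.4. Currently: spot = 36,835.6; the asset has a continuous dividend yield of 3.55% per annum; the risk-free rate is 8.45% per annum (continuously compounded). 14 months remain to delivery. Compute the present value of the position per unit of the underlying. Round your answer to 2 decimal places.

Current fair forward for the remaining 14 months: F = S·e^((r − q)·T), (r − q) = 0.0845 − 0.0355 = 0.0490
F = 36835.6 · e^(0.0490 × 14/12) = 36835.6 × 1.05883227 = 39002.7220
Value of long forward = (F − K)·e^(−rT) = (39002.7220 − 39178.4) · e^(−0.0845·14/12)
= -175.6780 × 0.90612018 = -159.19
Short position value = −(long value) = 159.19

159.19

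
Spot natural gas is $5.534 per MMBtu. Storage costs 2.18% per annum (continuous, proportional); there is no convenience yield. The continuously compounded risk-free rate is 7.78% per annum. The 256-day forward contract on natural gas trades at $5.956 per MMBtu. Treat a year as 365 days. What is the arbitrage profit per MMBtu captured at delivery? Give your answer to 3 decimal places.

Fair forward: F* = S·e^(carry·T), with carry = (r + u) = 0.0778 + 0.0218 = 0.0996
F* = 5.534 · e^(0.0996 × 256/365) = 5.534 · e^0.069856 = 5.534 × 1.072354 = $5.9344
Market $5.956 > fair $5.9344: forward overpriced → cash-and-carry (buy spot, short the forward).
At maturity, profit = |F_mkt − F*| = |5.956 − 5.9344| = $0.022 per MMBtu

$0.022 per MMBtu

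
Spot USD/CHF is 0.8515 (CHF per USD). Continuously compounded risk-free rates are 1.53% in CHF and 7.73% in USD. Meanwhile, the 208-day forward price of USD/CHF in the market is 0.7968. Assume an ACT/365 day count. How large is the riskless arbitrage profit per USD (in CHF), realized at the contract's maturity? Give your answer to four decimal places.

0.0251 per USD (in CHF)

Fair forward: F* = S·e^(carry·T), with carry = (r_CHF − r_USD) = 0.0153 − 0.0773 = -0.0620
F* = 0.8515 · e^(-0.0620 × 208/365) = 0.8515 · e^-0.035332 = 0.8515 × 0.965285 = 0.8219
Market 0.7968 < fair 0.8219: forward underpriced → reverse cash-and-carry (short spot, go long the forward).
At maturity, profit = |F_mkt − F*| = |0.7968 − 0.8219| = 0.0251 per USD (in CHF)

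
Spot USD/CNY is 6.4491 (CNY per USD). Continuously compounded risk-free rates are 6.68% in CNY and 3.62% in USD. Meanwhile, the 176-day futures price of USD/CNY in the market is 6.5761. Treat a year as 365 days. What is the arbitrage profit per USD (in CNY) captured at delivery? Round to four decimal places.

Fair futures: F* = S·e^(carry·T), with carry = (r_CNY − r_USD) = 0.0668 − 0.0362 = 0.0306
F* = 6.4491 · e^(0.0306 × 176/365) = 6.4491 · e^0.014755 = 6.4491 × 1.014864 = 6.5450
Market 6.5761 > fair 6.5450: forward overpriced → cash-and-carry (buy spot, short the forward).
At maturity, profit = |F_mkt − F*| = |6.5761 − 6.5450| = 0.0311 per USD (in CNY)

0.0311 per USD (in CNY)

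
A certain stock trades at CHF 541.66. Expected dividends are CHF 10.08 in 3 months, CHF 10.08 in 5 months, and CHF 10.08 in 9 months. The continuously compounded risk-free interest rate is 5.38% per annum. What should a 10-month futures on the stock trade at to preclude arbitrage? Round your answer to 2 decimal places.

PV(dividends) I = 10.08·e^(−0.0538·3/12) + 10.08·e^(−0.0538·5/12) + 10.08·e^(−0.0538·9/12)
I = 9.9453 + 9.8566 + 9.6814 = 29.4833
F = (S − I)·e^(rT) = (541.66 − 29.4833) · e^(0.0538·10/12)
= 512.1767 · e^0.044833 = 512.1767 × 1.045853 = CHF 535.66

CHF 535.66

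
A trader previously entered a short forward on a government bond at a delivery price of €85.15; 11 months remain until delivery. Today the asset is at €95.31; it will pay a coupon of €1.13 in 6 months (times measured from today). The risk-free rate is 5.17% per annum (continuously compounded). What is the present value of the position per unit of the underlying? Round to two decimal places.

-€13.00

PV(remaining coupons) I = 1.13·e^(−0.0517·6/12) = 1.1012
Current forward F = (S − I)·e^(rT) = (95.31 − 1.1012)·e^(0.0517·11/12) = 94.2088 × 1.048533 = 98.7810
Value (long) = (F − K)·e^(−rT) = (98.7810 − 85.15) × 0.953714 = 13.0001
Short position value = −(long value) = -€13.00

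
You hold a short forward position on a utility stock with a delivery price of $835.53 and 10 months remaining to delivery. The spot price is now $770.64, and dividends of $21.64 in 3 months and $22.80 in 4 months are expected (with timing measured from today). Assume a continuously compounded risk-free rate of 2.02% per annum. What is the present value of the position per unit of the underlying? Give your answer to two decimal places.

PV(remaining dividends) I = 21.64·e^(−0.0202·3/12) + 22.80·e^(−0.0202·4/12) = 44.1780
Current forward F = (S − I)·e^(rT) = (770.64 − 44.1780)·e^(0.0202·10/12) = 726.4620 × 1.016976 = 738.7944
Value (long) = (F − K)·e^(−rT) = (738.7944 − 835.53) × 0.983308 = -95.1209
Short position value = −(long value) = $95.12

$95.12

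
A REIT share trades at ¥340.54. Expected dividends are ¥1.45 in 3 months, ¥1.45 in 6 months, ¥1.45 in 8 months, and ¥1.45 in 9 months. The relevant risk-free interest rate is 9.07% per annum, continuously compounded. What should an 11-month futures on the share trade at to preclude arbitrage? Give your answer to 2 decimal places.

PV(dividends) I = 1.45·e^(−0.0907·3/12) + 1.45·e^(−0.0907·6/12) + 1.45·e^(−0.0907·8/12) + 1.45·e^(−0.0907·9/12)
I = 1.4175 + 1.3857 + 1.3649 + 1.3546 = 5.5227
F = (S − I)·e^(rT) = (340.54 − 5.5227) · e^(0.0907·11/12)
= 335.0173 · e^0.083142 = 335.0173 × 1.086696 = ¥364.06

¥364.06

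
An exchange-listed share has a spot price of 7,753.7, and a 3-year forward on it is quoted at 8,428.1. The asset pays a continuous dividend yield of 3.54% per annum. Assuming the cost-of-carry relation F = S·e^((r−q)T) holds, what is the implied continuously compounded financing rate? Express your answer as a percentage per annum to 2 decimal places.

6.32%

From F = S·e^((r−q)T): (r − q) = ln(F/S)/T
ln(8428.1/7753.7) = ln(1.086978) = 0.083401
(r − q) = 0.083401 / (3) = 0.027800
r = ln(F/S)/T + q = 0.027800 + 0.0354 = 0.063200
r = 6.32%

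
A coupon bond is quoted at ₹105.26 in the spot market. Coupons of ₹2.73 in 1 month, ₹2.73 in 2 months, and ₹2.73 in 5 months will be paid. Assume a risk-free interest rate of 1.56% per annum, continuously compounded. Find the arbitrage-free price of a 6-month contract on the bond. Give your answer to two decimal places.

₹97.86

PV(coupons) I = 2.73·e^(−0.0156·1/12) + 2.73·e^(−0.0156·2/12) + 2.73·e^(−0.0156·5/12)
I = 2.7265 + 2.7229 + 2.7123 = 8.1617
F = (S − I)·e^(rT) = (105.26 − 8.1617) · e^(0.0156·6/12)
= 97.0983 · e^0.007800 = 97.0983 × 1.007830 = ₹97.86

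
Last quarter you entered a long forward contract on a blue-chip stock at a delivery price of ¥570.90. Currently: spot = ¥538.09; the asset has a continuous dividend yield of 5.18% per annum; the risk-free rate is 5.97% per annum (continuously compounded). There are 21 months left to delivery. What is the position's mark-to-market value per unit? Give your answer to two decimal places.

-¥22.81

Current fair forward for the remaining 21 months: F = S·e^((r − q)·T), (r − q) = 0.0597 − 0.0518 = 0.0079
F = 538.09 · e^(0.0079 × 21/12) = 538.09 × 1.013921 = 545.5808
Value of long forward = (F − K)·e^(−rT) = (545.5808 − 570.90) · e^(−0.0597·21/12)
= -25.3192 × 0.900797 = -22.81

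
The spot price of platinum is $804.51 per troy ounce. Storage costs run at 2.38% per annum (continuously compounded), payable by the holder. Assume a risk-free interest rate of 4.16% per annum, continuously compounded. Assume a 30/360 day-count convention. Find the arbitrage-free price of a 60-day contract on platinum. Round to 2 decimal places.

Net carry = r + u − y = 0.0416 + 0.0238 − 0.0000 = 0.0654
F = S·e^((r+u−y)T) = 804.51 · e^(0.0654 × 60/360) = 804.51 · e^0.010900
= 804.51 × 1.010960 = $813.33 per troy ounce

$813.33 per troy ounce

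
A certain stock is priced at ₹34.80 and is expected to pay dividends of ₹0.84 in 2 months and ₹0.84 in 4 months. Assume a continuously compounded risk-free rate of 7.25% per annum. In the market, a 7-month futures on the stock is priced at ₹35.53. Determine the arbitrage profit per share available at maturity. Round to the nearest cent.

PV(dividends) I = 0.84·e^(−0.0725·2/12) + 0.84·e^(−0.0725·4/12) = 1.6499
Fair futures F* = (S − I)·e^(rT) = (34.80 − 1.6499)·e^0.042292 = 33.1501 × 1.043199 = 34.5822
Market ₹35.53 > fair 34.5822: forward overpriced → cash-and-carry (borrow at r, buy the stock and collect the dividends, short the forward).
Profit at T = |F_mkt − F*| = |35.53 − 34.5822| = ₹0.95 per share

₹0.95 per share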